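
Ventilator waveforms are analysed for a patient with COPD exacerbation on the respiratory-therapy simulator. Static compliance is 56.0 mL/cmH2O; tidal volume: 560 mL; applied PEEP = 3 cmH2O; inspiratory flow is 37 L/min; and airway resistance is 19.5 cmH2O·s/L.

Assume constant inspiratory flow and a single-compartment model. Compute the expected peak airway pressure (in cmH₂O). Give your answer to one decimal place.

25.0

Flow: 37 L/min ÷ 60 = 0.6167 L/s.
Equation of motion (constant flow): PIP = Vt/C + R·V̇ + PEEP.
PIP = 560/56.0 + 19.5×0.6167 + 3 = 10.0 + 12.026 + 3 = 25.026 cmH2O.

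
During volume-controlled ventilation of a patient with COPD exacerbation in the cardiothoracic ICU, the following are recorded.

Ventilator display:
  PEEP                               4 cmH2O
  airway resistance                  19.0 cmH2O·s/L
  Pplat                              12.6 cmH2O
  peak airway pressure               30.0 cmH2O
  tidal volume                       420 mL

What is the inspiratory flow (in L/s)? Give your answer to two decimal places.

flow = (PIP − Pplat) / Raw = 17.4 / 19.0 = 0.9158 L/s.

0.92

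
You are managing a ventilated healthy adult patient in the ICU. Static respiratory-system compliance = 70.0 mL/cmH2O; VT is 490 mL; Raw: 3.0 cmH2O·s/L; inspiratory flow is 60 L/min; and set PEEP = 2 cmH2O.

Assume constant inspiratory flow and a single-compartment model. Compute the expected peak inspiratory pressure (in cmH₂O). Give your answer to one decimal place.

12.0

Flow: 60 L/min ÷ 60 = 1 L/s.
Equation of motion (constant flow): PIP = Vt/C + R·V̇ + PEEP.
PIP = 490/70.0 + 3.0×1 + 2 = 7.0 + 3.0 + 2 = 12.0 cmH2O.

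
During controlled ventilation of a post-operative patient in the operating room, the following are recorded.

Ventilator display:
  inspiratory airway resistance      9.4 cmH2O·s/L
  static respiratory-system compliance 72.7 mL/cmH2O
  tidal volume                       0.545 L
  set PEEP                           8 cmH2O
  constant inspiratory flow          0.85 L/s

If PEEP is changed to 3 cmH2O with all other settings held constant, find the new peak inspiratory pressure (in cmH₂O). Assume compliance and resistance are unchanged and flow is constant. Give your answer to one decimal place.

PIP = Vt/C + R·V̇ + PEEP (constant-flow equation of motion).
Only the baseline term changes: ΔPIP = ΔPEEP = 3 − 8 = -5.0 cmH2O.
Original PIP = 545/72.7 + 9.4×0.85 + 8 = 23.487 cmH2O; new PIP = 23.487 + (-5.0) = 18.487 cmH2O.

18.5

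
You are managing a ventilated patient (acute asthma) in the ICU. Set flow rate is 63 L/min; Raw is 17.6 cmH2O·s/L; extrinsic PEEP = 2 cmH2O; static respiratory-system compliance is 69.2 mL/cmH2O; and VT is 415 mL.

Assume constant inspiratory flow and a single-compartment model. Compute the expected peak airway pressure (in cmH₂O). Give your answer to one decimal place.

26.5

Flow: 63 L/min ÷ 60 = 1.05 L/s.
Equation of motion (constant flow): PIP = Vt/C + R·V̇ + PEEP.
PIP = 415/69.2 + 17.6×1.05 + 2 = 5.997 + 18.48 + 2 = 26.477 cmH2O.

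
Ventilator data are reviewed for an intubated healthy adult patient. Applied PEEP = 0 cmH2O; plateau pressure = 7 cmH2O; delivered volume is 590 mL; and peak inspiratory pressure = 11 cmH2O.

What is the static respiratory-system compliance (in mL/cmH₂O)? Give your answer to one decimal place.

Cstat = Vt / (Pplat − PEEP) = 590 / (7 − 0) = 590 / 7.0 = 84.286 mL/cmH2O.

84.3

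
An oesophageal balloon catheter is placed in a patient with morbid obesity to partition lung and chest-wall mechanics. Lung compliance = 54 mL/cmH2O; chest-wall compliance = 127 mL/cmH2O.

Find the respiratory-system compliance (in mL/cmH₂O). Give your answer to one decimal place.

Lung and chest wall are elastances in series: 1/Crs = 1/CL + 1/Ccw.
1/Crs = 1/54 + 1/127 = 0.02639.
Crs = 37.893 mL/cmH2O.

37.9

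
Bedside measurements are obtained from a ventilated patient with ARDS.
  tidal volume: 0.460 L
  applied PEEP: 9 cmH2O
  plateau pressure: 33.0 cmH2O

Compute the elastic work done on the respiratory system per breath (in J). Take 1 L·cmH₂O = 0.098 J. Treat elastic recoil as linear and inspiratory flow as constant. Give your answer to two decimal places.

0.54

Elastic work ≈ ½ × (Pplat − PEEP) × Vt = 0.5 × (33.0 − 9) × 0.460 L = 0.5 × 24.0 × 0.460 = 5.52 L·cmH2O.
× 0.098 J/(L·cmH2O) → 0.541 J.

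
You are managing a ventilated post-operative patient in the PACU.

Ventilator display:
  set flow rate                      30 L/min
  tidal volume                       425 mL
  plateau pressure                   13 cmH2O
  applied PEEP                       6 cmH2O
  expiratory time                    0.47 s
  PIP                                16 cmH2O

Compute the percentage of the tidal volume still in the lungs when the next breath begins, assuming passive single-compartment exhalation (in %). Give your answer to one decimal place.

27.5

Flow: 30 L/min ÷ 60 = 0.5 L/s.
R = (PIP − Pplat)/V̇ = (16 − 13) / 0.5 = 3.0/0.5 = 6.0 cmH2O·s/L.
C = Vt/(Pplat − PEEP) = 425.0 / (13 − 6) = 425.0/7.0 = 60.714 mL/cmH2O.
τ = R × C = 6.0 × 0.06071 L/cmH2O = 0.3643 s.
Fraction remaining at end-expiration = e^(−Te/τ) = e^(−0.47/0.3643) = 0.2752 → 27.52%.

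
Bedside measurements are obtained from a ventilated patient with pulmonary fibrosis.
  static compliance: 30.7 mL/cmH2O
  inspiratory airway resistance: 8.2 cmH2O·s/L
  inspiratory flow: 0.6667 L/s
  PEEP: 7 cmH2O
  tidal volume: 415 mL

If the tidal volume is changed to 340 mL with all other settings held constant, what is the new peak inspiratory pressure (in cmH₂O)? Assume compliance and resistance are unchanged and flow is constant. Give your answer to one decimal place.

23.5

PIP = Vt/C + R·V̇ + PEEP (constant-flow equation of motion).
Only the elastic term changes: ΔPIP = ΔVt / C = (340 − 415) / 30.7 = -2.443 cmH2O.
Original PIP = 415/30.7 + 8.2×0.6667 + 7 = 25.985 cmH2O; new PIP = 25.985 + (-2.443) = 23.542 cmH2O.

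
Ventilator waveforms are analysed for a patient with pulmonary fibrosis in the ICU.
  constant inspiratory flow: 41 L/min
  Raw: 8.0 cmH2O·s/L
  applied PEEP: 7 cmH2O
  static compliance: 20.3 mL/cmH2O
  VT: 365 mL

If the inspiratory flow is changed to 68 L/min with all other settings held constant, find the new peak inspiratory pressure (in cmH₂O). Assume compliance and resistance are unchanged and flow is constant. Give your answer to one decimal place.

Flow: 41 L/min ÷ 60 = 0.6833 L/s.
New flow: 68 L/min ÷ 60 = 1.1333 L/s.
PIP = Vt/C + R·V̇ + PEEP (constant-flow equation of motion).
Only the resistive term changes: ΔPIP = R × ΔV̇ = 8.0 × (1.1333 − 0.6833) = 8.0 × 0.45 = 3.6 cmH2O.
Original PIP = 365/20.3 + 8.0×0.6833 + 7 = 30.447 cmH2O; new PIP = 30.447 + (3.6) = 34.047 cmH2O.

34.0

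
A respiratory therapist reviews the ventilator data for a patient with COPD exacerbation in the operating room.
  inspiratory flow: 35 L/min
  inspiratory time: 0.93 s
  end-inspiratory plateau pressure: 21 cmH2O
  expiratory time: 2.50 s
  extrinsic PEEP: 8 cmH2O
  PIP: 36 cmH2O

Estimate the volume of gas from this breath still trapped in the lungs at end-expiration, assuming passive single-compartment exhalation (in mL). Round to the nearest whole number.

Flow: 35 L/min ÷ 60 = 0.5833 L/s.
Vt = flow × Ti = 0.5833 L/s × 0.93 s × 1000 mL/L = 542.47 mL.
R = (PIP − Pplat)/V̇ = (36 − 21) / 0.5833 = 15.0/0.5833 = 25.716 cmH2O·s/L.
C = Vt/(Pplat − PEEP) = 542.47 / (21 − 8) = 542.47/13.0 = 41.728 mL/cmH2O.
τ = R × C = 25.716 × 0.04173 L/cmH2O = 1.073 s.
Fraction remaining = e^(−Te/τ) = e^(−2.50/1.073) = 0.0973.
Trapped volume = 542.47 × 0.0973 = 52.782 mL.

53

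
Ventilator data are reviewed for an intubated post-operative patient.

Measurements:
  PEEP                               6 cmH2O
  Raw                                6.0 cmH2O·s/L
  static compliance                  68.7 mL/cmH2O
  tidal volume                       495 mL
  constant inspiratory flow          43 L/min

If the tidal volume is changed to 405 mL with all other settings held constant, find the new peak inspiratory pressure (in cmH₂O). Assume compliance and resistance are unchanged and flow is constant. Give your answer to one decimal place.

16.2

Flow: 43 L/min ÷ 60 = 0.7167 L/s.
PIP = Vt/C + R·V̇ + PEEP (constant-flow equation of motion).
Only the elastic term changes: ΔPIP = ΔVt / C = (405 − 495) / 68.7 = -1.31 cmH2O.
Original PIP = 495/68.7 + 6.0×0.7167 + 6 = 17.505 cmH2O; new PIP = 17.505 + (-1.31) = 16.195 cmH2O.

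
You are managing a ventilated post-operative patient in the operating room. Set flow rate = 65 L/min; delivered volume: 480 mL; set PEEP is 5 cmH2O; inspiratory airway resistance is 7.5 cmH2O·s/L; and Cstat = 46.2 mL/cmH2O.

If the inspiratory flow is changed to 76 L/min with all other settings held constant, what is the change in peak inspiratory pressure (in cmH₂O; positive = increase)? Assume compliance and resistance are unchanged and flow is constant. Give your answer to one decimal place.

1.4

Flow: 65 L/min ÷ 60 = 1.0833 L/s.
New flow: 76 L/min ÷ 60 = 1.2667 L/s.
PIP = Vt/C + R·V̇ + PEEP (constant-flow equation of motion).
Only the resistive term changes: ΔPIP = R × ΔV̇ = 7.5 × (1.2667 − 1.0833) = 7.5 × 0.1834 = 1.376 cmH2O.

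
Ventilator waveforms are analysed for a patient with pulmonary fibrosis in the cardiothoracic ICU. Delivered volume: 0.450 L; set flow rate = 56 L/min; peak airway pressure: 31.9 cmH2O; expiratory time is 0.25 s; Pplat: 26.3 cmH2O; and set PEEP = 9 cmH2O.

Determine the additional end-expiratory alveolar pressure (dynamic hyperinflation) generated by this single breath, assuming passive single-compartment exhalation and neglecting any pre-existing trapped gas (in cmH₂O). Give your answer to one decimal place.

Flow: 56 L/min ÷ 60 = 0.9333 L/s.
R = (PIP − Pplat)/V̇ = (31.9 − 26.3) / 0.9333 = 5.6/0.9333 = 6.0 cmH2O·s/L.
C = Vt/(Pplat − PEEP) = 450.0 / (26.3 − 9) = 450.0/17.3 = 26.012 mL/cmH2O.
τ = R × C = 6.0 × 0.02601 L/cmH2O = 0.1561 s.
Fraction remaining = e^(−Te/τ) = e^(−0.25/0.1561) = 0.2016; trapped volume = 450.0 × 0.2016 = 90.72 mL.
Additional alveolar pressure from trapping ≈ V_trapped / C = 90.72 / 26.012 = 3.488 cmH2O.

3.5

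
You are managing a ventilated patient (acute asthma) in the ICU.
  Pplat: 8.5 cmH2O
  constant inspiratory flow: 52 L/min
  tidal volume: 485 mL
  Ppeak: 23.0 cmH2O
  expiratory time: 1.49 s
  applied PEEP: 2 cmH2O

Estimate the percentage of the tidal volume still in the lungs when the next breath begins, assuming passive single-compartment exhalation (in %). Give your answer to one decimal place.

30.3

Flow: 52 L/min ÷ 60 = 0.8667 L/s.
R = (PIP − Pplat)/V̇ = (23.0 − 8.5) / 0.8667 = 14.5/0.8667 = 16.73 cmH2O·s/L.
C = Vt/(Pplat − PEEP) = 485.0 / (8.5 − 2) = 485.0/6.5 = 74.615 mL/cmH2O.
τ = R × C = 16.73 × 0.07462 L/cmH2O = 1.248 s.
Fraction remaining at end-expiration = e^(−Te/τ) = e^(−1.49/1.248) = 0.303 → 30.3%.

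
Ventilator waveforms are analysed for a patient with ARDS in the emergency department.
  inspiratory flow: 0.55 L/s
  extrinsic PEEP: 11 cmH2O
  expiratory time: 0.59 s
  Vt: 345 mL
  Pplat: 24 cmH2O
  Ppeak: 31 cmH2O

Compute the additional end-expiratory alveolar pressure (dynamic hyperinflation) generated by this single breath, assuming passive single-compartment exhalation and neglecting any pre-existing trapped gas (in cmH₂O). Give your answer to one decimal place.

2.3

R = (PIP − Pplat)/V̇ = (31 − 24) / 0.55 = 7.0/0.55 = 12.727 cmH2O·s/L.
C = Vt/(Pplat − PEEP) = 345.0 / (24 − 11) = 345.0/13.0 = 26.538 mL/cmH2O.
τ = R × C = 12.727 × 0.02654 L/cmH2O = 0.3378 s.
Fraction remaining = e^(−Te/τ) = e^(−0.59/0.3378) = 0.1744; trapped volume = 345.0 × 0.1744 = 60.168 mL.
Additional alveolar pressure from trapping ≈ V_trapped / C = 60.168 / 26.538 = 2.267 cmH2O.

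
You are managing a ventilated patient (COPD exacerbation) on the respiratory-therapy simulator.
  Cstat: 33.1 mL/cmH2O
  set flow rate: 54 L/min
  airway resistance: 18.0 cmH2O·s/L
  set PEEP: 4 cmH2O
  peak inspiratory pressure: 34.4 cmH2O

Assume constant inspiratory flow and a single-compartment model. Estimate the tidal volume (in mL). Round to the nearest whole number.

Flow: 54 L/min ÷ 60 = 0.9 L/s.
Equation of motion (constant flow): PIP = Vt/C + R·V̇ + PEEP.
Vt/C = PIP − R·V̇ − PEEP = 34.4 − 16.2 − 4 = 14.2 cmH2O.
Vt = C × 14.2 = 33.1 × 14.2 = 470.02 mL.

470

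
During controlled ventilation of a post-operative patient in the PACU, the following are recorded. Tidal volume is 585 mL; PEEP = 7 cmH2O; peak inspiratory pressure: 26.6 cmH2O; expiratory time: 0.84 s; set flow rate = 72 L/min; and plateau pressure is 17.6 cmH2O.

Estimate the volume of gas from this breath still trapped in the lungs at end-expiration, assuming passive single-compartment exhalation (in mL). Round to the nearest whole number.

Flow: 72 L/min ÷ 60 = 1.2 L/s.
R = (PIP − Pplat)/V̇ = (26.6 − 17.6) / 1.2 = 9.0/1.2 = 7.5 cmH2O·s/L.
C = Vt/(Pplat − PEEP) = 585.0 / (17.6 − 7) = 585.0/10.6 = 55.189 mL/cmH2O.
τ = R × C = 7.5 × 0.05519 L/cmH2O = 0.4139 s.
Fraction remaining = e^(−Te/τ) = e^(−0.84/0.4139) = 0.1314.
Trapped volume = 585.0 × 0.1314 = 76.869 mL.

77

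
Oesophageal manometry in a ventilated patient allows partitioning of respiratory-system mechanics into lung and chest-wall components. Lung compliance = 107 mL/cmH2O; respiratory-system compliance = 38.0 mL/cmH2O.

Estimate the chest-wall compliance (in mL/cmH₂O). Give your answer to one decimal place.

58.9

1/Ccw = 1/Crs − 1/CL.
1/Ccw = 1/38.0 − 1/107 = 0.01697.
Ccw = 58.928 mL/cmH2O.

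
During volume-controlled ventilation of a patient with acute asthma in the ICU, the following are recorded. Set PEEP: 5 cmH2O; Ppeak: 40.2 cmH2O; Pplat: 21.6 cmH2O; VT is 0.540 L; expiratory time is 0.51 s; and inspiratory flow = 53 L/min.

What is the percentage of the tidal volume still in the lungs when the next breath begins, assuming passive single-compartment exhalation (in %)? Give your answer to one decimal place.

Flow: 53 L/min ÷ 60 = 0.8833 L/s.
R = (PIP − Pplat)/V̇ = (40.2 − 21.6) / 0.8833 = 18.6/0.8833 = 21.057 cmH2O·s/L.
C = Vt/(Pplat − PEEP) = 540.0 / (21.6 − 5) = 540.0/16.6 = 32.53 mL/cmH2O.
τ = R × C = 21.057 × 0.03253 L/cmH2O = 0.685 s.
Fraction remaining at end-expiration = e^(−Te/τ) = e^(−0.51/0.685) = 0.475 → 47.5%.

47.5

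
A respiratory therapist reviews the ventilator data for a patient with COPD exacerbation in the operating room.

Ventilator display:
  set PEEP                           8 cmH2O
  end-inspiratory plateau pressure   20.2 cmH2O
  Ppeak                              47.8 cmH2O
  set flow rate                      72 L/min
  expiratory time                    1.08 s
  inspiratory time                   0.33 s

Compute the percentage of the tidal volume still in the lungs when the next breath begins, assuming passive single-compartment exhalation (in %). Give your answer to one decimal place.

Flow: 72 L/min ÷ 60 = 1.2 L/s.
Vt = flow × Ti = 1.2 L/s × 0.33 s × 1000 mL/L = 396.0 mL.
R = (PIP − Pplat)/V̇ = (47.8 − 20.2) / 1.2 = 27.6/1.2 = 23.0 cmH2O·s/L.
C = Vt/(Pplat − PEEP) = 396.0 / (20.2 − 8) = 396.0/12.2 = 32.459 mL/cmH2O.
τ = R × C = 23.0 × 0.03246 L/cmH2O = 0.7466 s.
Fraction remaining at end-expiration = e^(−Te/τ) = e^(−1.08/0.7466) = 0.2354 → 23.54%.

23.5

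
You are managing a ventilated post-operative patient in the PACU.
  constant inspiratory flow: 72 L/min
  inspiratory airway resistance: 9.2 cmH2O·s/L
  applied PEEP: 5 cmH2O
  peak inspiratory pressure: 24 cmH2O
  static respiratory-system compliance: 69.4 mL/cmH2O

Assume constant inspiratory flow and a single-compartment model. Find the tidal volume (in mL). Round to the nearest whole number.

Flow: 72 L/min ÷ 60 = 1.2 L/s.
Equation of motion (constant flow): PIP = Vt/C + R·V̇ + PEEP.
Vt/C = PIP − R·V̇ − PEEP = 24 − 11.04 − 5 = 7.96 cmH2O.
Vt = C × 7.96 = 69.4 × 7.96 = 552.42 mL.

552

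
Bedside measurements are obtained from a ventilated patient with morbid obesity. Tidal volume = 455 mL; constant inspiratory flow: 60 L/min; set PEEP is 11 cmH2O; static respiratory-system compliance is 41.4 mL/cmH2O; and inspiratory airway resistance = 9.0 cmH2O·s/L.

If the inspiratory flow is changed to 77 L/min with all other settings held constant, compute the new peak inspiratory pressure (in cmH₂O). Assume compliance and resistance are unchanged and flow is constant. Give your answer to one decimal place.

33.5

Flow: 60 L/min ÷ 60 = 1 L/s.
New flow: 77 L/min ÷ 60 = 1.2833 L/s.
PIP = Vt/C + R·V̇ + PEEP (constant-flow equation of motion).
Only the resistive term changes: ΔPIP = R × ΔV̇ = 9.0 × (1.2833 − 1) = 9.0 × 0.2833 = 2.55 cmH2O.
Original PIP = 455/41.4 + 9.0×1 + 11 = 30.99 cmH2O; new PIP = 30.99 + (2.55) = 33.54 cmH2O.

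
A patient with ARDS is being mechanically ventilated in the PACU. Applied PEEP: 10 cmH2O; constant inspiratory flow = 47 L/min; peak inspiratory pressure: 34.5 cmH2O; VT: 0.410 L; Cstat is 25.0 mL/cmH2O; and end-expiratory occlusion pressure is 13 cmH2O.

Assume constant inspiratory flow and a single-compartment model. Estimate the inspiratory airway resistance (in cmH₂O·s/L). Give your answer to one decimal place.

Flow: 47 L/min ÷ 60 = 0.7833 L/s.
Total PEEP = 13 cmH2O (set 10 + intrinsic 3); this is the baseline alveolar pressure.
Equation of motion (constant flow): PIP = Vt/C + R·V̇ + PEEP.
R·V̇ = PIP − Vt/C − PEEP = 34.5 − 410/25.0 − 13 = 34.5 − 16.4 − 13 = 5.1 cmH2O.
R = 5.1 / 0.7833 = 6.511 cmH2O·s/L.

6.5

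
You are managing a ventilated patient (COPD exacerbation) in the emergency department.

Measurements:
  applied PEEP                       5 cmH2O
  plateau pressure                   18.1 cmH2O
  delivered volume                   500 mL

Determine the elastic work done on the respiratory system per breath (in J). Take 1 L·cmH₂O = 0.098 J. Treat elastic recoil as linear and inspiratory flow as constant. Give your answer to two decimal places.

Elastic work ≈ ½ × (Pplat − PEEP) × Vt = 0.5 × (18.1 − 5) × 0.500 L = 0.5 × 13.1 × 0.500 = 3.275 L·cmH2O.
× 0.098 J/(L·cmH2O) → 0.321 J.

0.32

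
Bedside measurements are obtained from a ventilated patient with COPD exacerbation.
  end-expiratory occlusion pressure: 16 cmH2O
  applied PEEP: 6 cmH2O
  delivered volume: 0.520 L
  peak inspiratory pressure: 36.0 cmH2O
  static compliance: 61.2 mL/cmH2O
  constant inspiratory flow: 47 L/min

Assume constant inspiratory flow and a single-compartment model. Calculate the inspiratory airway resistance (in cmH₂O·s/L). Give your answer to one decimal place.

Flow: 47 L/min ÷ 60 = 0.7833 L/s.
Total PEEP = 16 cmH2O (set 6 + intrinsic 10); this is the baseline alveolar pressure.
Equation of motion (constant flow): PIP = Vt/C + R·V̇ + PEEP.
R·V̇ = PIP − Vt/C − PEEP = 36.0 − 520/61.2 − 16 = 36.0 − 8.497 − 16 = 11.503 cmH2O.
R = 11.503 / 0.7833 = 14.685 cmH2O·s/L.

14.7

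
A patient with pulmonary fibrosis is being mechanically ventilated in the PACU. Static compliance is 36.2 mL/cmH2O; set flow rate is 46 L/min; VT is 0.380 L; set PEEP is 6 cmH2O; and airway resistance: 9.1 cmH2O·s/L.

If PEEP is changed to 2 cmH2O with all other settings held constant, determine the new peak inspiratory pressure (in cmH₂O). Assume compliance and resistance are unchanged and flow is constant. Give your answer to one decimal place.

Flow: 46 L/min ÷ 60 = 0.7667 L/s.
PIP = Vt/C + R·V̇ + PEEP (constant-flow equation of motion).
Only the baseline term changes: ΔPIP = ΔPEEP = 2 − 6 = -4.0 cmH2O.
Original PIP = 380/36.2 + 9.1×0.7667 + 6 = 23.474 cmH2O; new PIP = 23.474 + (-4.0) = 19.474 cmH2O.

19.5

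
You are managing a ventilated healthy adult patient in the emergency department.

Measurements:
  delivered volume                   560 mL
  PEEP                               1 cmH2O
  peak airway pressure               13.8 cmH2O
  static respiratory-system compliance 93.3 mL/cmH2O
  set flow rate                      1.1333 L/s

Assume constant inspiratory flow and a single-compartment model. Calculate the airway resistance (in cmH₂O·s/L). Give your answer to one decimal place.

6.0

Equation of motion (constant flow): PIP = Vt/C + R·V̇ + PEEP.
R·V̇ = PIP − Vt/C − PEEP = 13.8 − 560/93.3 − 1 = 13.8 − 6.002 − 1 = 6.798 cmH2O.
R = 6.798 / 1.1333 = 5.998 cmH2O·s/L.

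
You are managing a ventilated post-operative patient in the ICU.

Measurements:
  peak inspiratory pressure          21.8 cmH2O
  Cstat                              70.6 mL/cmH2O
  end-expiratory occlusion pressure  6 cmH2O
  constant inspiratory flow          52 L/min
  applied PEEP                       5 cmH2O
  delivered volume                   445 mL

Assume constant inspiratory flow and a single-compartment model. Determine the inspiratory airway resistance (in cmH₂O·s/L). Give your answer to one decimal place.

Flow: 52 L/min ÷ 60 = 0.8667 L/s.
Total PEEP = 6 cmH2O (set 5 + intrinsic 1); this is the baseline alveolar pressure.
Equation of motion (constant flow): PIP = Vt/C + R·V̇ + PEEP.
R·V̇ = PIP − Vt/C − PEEP = 21.8 − 445/70.6 − 6 = 21.8 − 6.303 − 6 = 9.497 cmH2O.
R = 9.497 / 0.8667 = 10.958 cmH2O·s/L.

11.0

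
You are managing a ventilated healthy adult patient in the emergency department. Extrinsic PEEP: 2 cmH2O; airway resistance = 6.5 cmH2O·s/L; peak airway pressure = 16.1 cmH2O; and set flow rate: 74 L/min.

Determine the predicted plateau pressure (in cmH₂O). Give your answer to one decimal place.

Flow: 74 L/min ÷ 60 = 1.2333 L/s.
Pplat = PIP − Raw × flow = 16.1 − 6.5 × 1.2333 = 16.1 − 8.016 = 8.084 cmH2O.

8.1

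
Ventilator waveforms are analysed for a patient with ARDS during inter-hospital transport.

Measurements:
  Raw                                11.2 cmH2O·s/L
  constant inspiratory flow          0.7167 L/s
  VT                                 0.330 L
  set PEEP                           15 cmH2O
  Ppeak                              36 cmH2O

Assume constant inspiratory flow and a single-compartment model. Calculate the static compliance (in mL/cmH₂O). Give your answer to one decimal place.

Equation of motion (constant flow): PIP = Vt/C + R·V̇ + PEEP.
Vt/C = PIP − R·V̇ − PEEP = 36 − 11.2×0.7167 − 15 = 36 − 8.027 − 15 = 12.973 cmH2O.
C = Vt / 12.973 = 330 / 12.973 = 25.437 mL/cmH2O.

25.4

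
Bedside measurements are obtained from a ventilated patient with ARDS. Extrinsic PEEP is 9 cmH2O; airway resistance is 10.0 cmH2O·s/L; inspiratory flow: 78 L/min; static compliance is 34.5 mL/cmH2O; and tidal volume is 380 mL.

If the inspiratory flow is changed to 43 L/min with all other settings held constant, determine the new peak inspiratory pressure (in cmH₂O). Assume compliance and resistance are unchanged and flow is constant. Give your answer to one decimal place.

Flow: 78 L/min ÷ 60 = 1.3 L/s.
New flow: 43 L/min ÷ 60 = 0.7167 L/s.
PIP = Vt/C + R·V̇ + PEEP (constant-flow equation of motion).
Only the resistive term changes: ΔPIP = R × ΔV̇ = 10.0 × (0.7167 − 1.3) = 10.0 × -0.5833 = -5.833 cmH2O.
Original PIP = 380/34.5 + 10.0×1.3 + 9 = 33.014 cmH2O; new PIP = 33.014 + (-5.833) = 27.181 cmH2O.

27.2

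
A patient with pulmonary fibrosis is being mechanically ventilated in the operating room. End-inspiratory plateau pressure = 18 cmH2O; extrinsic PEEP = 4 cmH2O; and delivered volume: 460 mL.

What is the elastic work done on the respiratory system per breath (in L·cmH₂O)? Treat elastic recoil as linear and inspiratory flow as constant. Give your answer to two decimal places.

3.22

Elastic work ≈ ½ × (Pplat − PEEP) × Vt = 0.5 × (18 − 4) × 0.460 L = 0.5 × 14.0 × 0.460 = 3.22 L·cmH2O.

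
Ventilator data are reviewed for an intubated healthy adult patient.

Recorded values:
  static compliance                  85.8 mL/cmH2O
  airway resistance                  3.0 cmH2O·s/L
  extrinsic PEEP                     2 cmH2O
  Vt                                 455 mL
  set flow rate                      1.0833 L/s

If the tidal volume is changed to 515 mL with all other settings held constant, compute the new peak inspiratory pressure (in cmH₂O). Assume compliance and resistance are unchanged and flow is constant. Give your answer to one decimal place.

PIP = Vt/C + R·V̇ + PEEP (constant-flow equation of motion).
Only the elastic term changes: ΔPIP = ΔVt / C = (515 − 455) / 85.8 = 0.6993 cmH2O.
Original PIP = 455/85.8 + 3.0×1.0833 + 2 = 10.553 cmH2O; new PIP = 10.553 + (0.6993) = 11.252 cmH2O.

11.3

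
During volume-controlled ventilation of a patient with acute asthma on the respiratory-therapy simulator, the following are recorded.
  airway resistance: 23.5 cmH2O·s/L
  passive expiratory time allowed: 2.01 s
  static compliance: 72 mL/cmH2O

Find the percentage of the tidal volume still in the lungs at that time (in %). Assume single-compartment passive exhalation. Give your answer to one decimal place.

τ = R × C = 23.5 × 72 mL/cmH2O = 23.5 × 0.072 L/cmH2O = 1.692 s.
Passive exhalation: V(t)/V₀ = e^(−t/τ) = e^(−2.01/1.692) = 0.3048.
Fraction remaining = 0.3048 → 30.48%.

30.5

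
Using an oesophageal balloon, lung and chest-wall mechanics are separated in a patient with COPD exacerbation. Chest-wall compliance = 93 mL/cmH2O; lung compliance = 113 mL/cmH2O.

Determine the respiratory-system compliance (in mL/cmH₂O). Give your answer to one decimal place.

51.0

Lung and chest wall are elastances in series: 1/Crs = 1/CL + 1/Ccw.
1/Crs = 1/113 + 1/93 = 0.0196.
Crs = 51.02 mL/cmH2O.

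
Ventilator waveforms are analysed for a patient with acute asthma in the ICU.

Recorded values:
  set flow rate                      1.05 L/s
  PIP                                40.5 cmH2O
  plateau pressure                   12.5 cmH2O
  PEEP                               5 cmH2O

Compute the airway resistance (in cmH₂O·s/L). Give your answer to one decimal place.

Raw = (PIP − Pplat) / flow = (40.5 − 12.5) / 1.05 = 28.0 / 1.05 = 26.667 cmH2O·s/L.

26.7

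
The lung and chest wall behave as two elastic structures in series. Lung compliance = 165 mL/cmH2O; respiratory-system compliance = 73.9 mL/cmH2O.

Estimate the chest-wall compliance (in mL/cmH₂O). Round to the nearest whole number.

134

1/Ccw = 1/Crs − 1/CL.
1/Ccw = 1/73.9 − 1/165 = 0.007471.
Ccw = 133.85 mL/cmH2O.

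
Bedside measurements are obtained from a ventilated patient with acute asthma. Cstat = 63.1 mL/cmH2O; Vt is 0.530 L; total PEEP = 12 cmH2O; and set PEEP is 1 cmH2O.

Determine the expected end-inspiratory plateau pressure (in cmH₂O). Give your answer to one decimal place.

20.4

End-expiratory occlusion gives total PEEP = 12 cmH2O (intrinsic PEEP = 12 − 1 = 11). Use total PEEP for the elastic gradient.
Pplat = PEEPtotal + Vt / Cstat = 12 + 530 / 63.1 = 12 + 8.399 = 20.399 cmH2O.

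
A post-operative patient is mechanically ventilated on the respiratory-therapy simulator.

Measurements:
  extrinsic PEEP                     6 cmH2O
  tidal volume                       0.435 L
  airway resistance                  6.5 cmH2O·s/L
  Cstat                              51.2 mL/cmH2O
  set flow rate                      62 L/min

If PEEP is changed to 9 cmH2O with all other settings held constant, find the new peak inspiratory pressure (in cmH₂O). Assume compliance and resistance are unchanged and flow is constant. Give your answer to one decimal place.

24.2

Flow: 62 L/min ÷ 60 = 1.0333 L/s.
PIP = Vt/C + R·V̇ + PEEP (constant-flow equation of motion).
Only the baseline term changes: ΔPIP = ΔPEEP = 9 − 6 = 3.0 cmH2O.
Original PIP = 435/51.2 + 6.5×1.0333 + 6 = 21.213 cmH2O; new PIP = 21.213 + (3.0) = 24.213 cmH2O.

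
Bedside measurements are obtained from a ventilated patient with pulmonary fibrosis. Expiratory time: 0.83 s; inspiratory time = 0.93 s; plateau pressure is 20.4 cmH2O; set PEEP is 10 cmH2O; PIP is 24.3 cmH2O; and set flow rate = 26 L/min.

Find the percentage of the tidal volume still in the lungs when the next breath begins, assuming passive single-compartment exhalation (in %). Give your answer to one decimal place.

Flow: 26 L/min ÷ 60 = 0.4333 L/s.
Vt = flow × Ti = 0.4333 L/s × 0.93 s × 1000 mL/L = 402.97 mL.
R = (PIP − Pplat)/V̇ = (24.3 − 20.4) / 0.4333 = 3.9/0.4333 = 9.001 cmH2O·s/L.
C = Vt/(Pplat − PEEP) = 402.97 / (20.4 − 10) = 402.97/10.4 = 38.747 mL/cmH2O.
τ = R × C = 9.001 × 0.03875 L/cmH2O = 0.3488 s.
Fraction remaining at end-expiration = e^(−Te/τ) = e^(−0.83/0.3488) = 0.09259 → 9.259%.

9.3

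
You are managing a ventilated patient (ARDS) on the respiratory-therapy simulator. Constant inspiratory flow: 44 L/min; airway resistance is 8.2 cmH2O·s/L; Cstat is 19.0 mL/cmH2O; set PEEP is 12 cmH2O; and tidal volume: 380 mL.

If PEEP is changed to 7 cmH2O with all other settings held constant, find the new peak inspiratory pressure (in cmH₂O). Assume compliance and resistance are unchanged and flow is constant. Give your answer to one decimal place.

33.0

Flow: 44 L/min ÷ 60 = 0.7333 L/s.
PIP = Vt/C + R·V̇ + PEEP (constant-flow equation of motion).
Only the baseline term changes: ΔPIP = ΔPEEP = 7 − 12 = -5.0 cmH2O.
Original PIP = 380/19.0 + 8.2×0.7333 + 12 = 38.013 cmH2O; new PIP = 38.013 + (-5.0) = 33.013 cmH2O.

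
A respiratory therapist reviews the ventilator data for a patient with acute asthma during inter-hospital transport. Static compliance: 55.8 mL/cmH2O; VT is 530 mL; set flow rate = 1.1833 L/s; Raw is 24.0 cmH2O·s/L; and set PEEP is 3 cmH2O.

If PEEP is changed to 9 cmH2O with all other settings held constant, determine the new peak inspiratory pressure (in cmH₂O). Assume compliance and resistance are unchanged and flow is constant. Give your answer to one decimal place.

PIP = Vt/C + R·V̇ + PEEP (constant-flow equation of motion).
Only the baseline term changes: ΔPIP = ΔPEEP = 9 − 3 = 6.0 cmH2O.
Original PIP = 530/55.8 + 24.0×1.1833 + 3 = 40.897 cmH2O; new PIP = 40.897 + (6.0) = 46.897 cmH2O.

46.9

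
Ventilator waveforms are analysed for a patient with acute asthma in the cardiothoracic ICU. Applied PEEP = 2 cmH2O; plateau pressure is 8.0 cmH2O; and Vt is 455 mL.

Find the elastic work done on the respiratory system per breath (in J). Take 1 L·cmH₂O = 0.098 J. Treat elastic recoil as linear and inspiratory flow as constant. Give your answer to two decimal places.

Elastic work ≈ ½ × (Pplat − PEEP) × Vt = 0.5 × (8.0 − 2) × 0.455 L = 0.5 × 6.0 × 0.455 = 1.365 L·cmH2O.
× 0.098 J/(L·cmH2O) → 0.1338 J.

0.13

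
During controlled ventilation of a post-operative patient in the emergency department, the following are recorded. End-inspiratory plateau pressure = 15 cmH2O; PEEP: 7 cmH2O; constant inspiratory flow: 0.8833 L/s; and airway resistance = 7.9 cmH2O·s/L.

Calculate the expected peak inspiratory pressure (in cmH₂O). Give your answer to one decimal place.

PIP = Pplat + Raw × flow = 15 + 7.9 × 0.8833 = 15 + 6.978 = 21.978 cmH2O.

22.0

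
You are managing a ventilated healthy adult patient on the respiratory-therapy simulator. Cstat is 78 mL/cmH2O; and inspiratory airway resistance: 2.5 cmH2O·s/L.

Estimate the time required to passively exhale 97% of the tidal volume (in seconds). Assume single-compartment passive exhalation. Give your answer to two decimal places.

τ = R × C = 2.5 × 78 mL/cmH2O = 2.5 × 0.078 L/cmH2O = 0.195 s.
Exhaled fraction f = 1 − e^(−t/τ) → t = −τ·ln(1 − f) = −0.195·ln(0.03) = 0.6838 s.

0.68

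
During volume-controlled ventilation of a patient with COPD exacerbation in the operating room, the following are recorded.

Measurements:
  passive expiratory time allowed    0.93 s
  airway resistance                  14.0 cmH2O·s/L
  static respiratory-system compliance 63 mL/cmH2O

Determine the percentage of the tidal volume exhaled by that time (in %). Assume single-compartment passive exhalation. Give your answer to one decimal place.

65.2

τ = R × C = 14.0 × 63 mL/cmH2O = 14.0 × 0.063 L/cmH2O = 0.882 s.
Passive exhalation: V(t)/V₀ = e^(−t/τ) = e^(−0.93/0.882) = 0.3484.
Fraction exhaled = 1 − 0.3484 = 0.6516 → 65.16%.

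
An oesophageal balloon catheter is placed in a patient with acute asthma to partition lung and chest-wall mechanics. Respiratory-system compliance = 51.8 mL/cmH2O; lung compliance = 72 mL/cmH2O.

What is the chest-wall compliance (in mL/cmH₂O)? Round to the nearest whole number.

185

1/Ccw = 1/Crs − 1/CL.
1/Ccw = 1/51.8 − 1/72 = 0.005416.
Ccw = 184.64 mL/cmH2O.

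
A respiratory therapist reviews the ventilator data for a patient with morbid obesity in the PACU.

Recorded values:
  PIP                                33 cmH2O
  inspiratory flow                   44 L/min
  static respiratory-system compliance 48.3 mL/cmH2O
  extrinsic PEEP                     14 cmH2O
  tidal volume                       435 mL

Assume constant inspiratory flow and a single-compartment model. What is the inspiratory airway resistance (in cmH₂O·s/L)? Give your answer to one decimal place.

Flow: 44 L/min ÷ 60 = 0.7333 L/s.
Equation of motion (constant flow): PIP = Vt/C + R·V̇ + PEEP.
R·V̇ = PIP − Vt/C − PEEP = 33 − 435/48.3 − 14 = 33 − 9.006 − 14 = 9.994 cmH2O.
R = 9.994 / 0.7333 = 13.629 cmH2O·s/L.

13.6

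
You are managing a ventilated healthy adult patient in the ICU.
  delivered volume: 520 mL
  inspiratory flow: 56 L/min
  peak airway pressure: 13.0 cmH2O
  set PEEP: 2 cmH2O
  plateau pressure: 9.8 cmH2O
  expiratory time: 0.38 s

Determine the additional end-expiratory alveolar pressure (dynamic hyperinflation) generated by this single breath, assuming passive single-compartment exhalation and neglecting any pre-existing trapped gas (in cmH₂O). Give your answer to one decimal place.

Flow: 56 L/min ÷ 60 = 0.9333 L/s.
R = (PIP − Pplat)/V̇ = (13.0 − 9.8) / 0.9333 = 3.2/0.9333 = 3.429 cmH2O·s/L.
C = Vt/(Pplat − PEEP) = 520.0 / (9.8 − 2) = 520.0/7.8 = 66.667 mL/cmH2O.
τ = R × C = 3.429 × 0.06667 L/cmH2O = 0.2286 s.
Fraction remaining = e^(−Te/τ) = e^(−0.38/0.2286) = 0.1897; trapped volume = 520.0 × 0.1897 = 98.644 mL.
Additional alveolar pressure from trapping ≈ V_trapped / C = 98.644 / 66.667 = 1.48 cmH2O.

1.5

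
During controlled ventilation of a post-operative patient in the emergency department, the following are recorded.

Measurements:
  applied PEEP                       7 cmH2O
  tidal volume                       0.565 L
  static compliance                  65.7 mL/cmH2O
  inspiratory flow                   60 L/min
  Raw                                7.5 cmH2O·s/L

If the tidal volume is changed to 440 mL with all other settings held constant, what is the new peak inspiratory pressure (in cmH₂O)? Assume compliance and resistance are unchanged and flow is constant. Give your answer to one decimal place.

Flow: 60 L/min ÷ 60 = 1 L/s.
PIP = Vt/C + R·V̇ + PEEP (constant-flow equation of motion).
Only the elastic term changes: ΔPIP = ΔVt / C = (440 − 565) / 65.7 = -1.903 cmH2O.
Original PIP = 565/65.7 + 7.5×1 + 7 = 23.1 cmH2O; new PIP = 23.1 + (-1.903) = 21.197 cmH2O.

21.2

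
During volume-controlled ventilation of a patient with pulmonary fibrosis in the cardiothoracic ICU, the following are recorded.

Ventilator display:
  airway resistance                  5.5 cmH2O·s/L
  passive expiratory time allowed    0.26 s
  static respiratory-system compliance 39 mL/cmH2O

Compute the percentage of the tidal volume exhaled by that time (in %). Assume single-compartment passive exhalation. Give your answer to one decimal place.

70.2

τ = R × C = 5.5 × 39 mL/cmH2O = 5.5 × 0.039 L/cmH2O = 0.2145 s.
Passive exhalation: V(t)/V₀ = e^(−t/τ) = e^(−0.26/0.2145) = 0.2976.
Fraction exhaled = 1 − 0.2976 = 0.7024 → 70.24%.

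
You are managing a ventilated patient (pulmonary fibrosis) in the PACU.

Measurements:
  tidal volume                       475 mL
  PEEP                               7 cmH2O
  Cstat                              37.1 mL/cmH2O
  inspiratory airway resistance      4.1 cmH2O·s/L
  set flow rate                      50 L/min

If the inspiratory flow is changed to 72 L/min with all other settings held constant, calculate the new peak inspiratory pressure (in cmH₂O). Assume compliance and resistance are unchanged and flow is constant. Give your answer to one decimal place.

24.7

Flow: 50 L/min ÷ 60 = 0.8333 L/s.
New flow: 72 L/min ÷ 60 = 1.2 L/s.
PIP = Vt/C + R·V̇ + PEEP (constant-flow equation of motion).
Only the resistive term changes: ΔPIP = R × ΔV̇ = 4.1 × (1.2 − 0.8333) = 4.1 × 0.3667 = 1.503 cmH2O.
Original PIP = 475/37.1 + 4.1×0.8333 + 7 = 23.22 cmH2O; new PIP = 23.22 + (1.503) = 24.723 cmH2O.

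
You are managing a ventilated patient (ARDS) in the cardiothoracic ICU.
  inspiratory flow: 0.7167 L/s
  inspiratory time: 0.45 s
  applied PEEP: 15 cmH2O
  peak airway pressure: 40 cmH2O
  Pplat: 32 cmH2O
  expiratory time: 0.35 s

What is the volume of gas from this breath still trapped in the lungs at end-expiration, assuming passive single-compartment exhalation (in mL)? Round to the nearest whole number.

Vt = flow × Ti = 0.7167 L/s × 0.45 s × 1000 mL/L = 322.52 mL.
R = (PIP − Pplat)/V̇ = (40 − 32) / 0.7167 = 8.0/0.7167 = 11.162 cmH2O·s/L.
C = Vt/(Pplat − PEEP) = 322.52 / (32 − 15) = 322.52/17.0 = 18.972 mL/cmH2O.
τ = R × C = 11.162 × 0.01897 L/cmH2O = 0.2117 s.
Fraction remaining = e^(−Te/τ) = e^(−0.35/0.2117) = 0.1914.
Trapped volume = 322.52 × 0.1914 = 61.73 mL.

62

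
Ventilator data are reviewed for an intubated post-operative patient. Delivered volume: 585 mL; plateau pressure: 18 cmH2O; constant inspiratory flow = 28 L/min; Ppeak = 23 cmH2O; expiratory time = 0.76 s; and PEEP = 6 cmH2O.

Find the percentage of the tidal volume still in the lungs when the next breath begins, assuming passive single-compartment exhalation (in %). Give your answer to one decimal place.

Flow: 28 L/min ÷ 60 = 0.4667 L/s.
R = (PIP − Pplat)/V̇ = (23 − 18) / 0.4667 = 5.0/0.4667 = 10.714 cmH2O·s/L.
C = Vt/(Pplat − PEEP) = 585.0 / (18 − 6) = 585.0/12.0 = 48.75 mL/cmH2O.
τ = R × C = 10.714 × 0.04875 L/cmH2O = 0.5223 s.
Fraction remaining at end-expiration = e^(−Te/τ) = e^(−0.76/0.5223) = 0.2334 → 23.34%.

23.3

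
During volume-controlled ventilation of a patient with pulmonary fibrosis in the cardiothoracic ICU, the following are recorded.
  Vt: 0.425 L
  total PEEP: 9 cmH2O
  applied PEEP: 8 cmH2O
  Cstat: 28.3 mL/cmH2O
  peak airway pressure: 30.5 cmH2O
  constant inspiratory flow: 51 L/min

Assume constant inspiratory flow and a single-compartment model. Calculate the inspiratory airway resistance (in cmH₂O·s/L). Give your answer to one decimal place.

7.6

Flow: 51 L/min ÷ 60 = 0.85 L/s.
Total PEEP = 9 cmH2O (set 8 + intrinsic 1); this is the baseline alveolar pressure.
Equation of motion (constant flow): PIP = Vt/C + R·V̇ + PEEP.
R·V̇ = PIP − Vt/C − PEEP = 30.5 − 425/28.3 − 9 = 30.5 − 15.018 − 9 = 6.482 cmH2O.
R = 6.482 / 0.85 = 7.626 cmH2O·s/L.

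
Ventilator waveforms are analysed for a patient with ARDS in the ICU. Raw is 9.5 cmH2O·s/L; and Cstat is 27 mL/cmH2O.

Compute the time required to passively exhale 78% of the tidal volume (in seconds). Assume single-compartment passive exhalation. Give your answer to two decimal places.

τ = R × C = 9.5 × 27 mL/cmH2O = 9.5 × 0.027 L/cmH2O = 0.2565 s.
Exhaled fraction f = 1 − e^(−t/τ) → t = −τ·ln(1 − f) = −0.2565·ln(0.22) = 0.3884 s.

0.39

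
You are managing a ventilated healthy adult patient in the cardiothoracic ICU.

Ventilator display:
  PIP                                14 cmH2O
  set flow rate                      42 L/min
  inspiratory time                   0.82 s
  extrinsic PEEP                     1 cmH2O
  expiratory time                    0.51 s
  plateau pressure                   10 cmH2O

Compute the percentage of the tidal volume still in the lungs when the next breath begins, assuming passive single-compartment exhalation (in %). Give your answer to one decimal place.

Flow: 42 L/min ÷ 60 = 0.7 L/s.
Vt = flow × Ti = 0.7 L/s × 0.82 s × 1000 mL/L = 574.0 mL.
R = (PIP − Pplat)/V̇ = (14 − 10) / 0.7 = 4.0/0.7 = 5.714 cmH2O·s/L.
C = Vt/(Pplat − PEEP) = 574.0 / (10 − 1) = 574.0/9.0 = 63.778 mL/cmH2O.
τ = R × C = 5.714 × 0.06378 L/cmH2O = 0.3644 s.
Fraction remaining at end-expiration = e^(−Te/τ) = e^(−0.51/0.3644) = 0.2467 → 24.67%.

24.7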